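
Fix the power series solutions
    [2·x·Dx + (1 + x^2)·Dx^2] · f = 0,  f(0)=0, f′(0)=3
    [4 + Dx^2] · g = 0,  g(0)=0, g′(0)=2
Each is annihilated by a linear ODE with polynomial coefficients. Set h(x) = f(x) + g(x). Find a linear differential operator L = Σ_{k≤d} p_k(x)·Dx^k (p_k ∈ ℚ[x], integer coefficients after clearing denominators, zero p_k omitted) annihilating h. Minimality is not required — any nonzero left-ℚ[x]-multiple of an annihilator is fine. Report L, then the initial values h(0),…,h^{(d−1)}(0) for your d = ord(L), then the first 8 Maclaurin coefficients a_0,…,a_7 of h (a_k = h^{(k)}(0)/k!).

L = (-32·x + 80·x^3 + 16·x^5)·Dx + (4 + 32·x^2 + 36·x^4 + 8·x^6)·Dx^2 + (-8·x + 20·x^3 + 4·x^5)·Dx^3 + (1 + 8·x^2 + 9·x^4 + 2·x^6)·Dx^4  (order 4).
h: a_k = 0, 5, 0, -7/3, 0, 13/15, 0, -143/315, …
ICs: h(0) = 0, h′(0) = 5, h′′(0) = 0, h′′′(0) = -14.

f: a_k = 0, 3, 0, -1, 0, 3/5, 0, -3/7, …
g: a_k = 0, 2, 0, -4/3, 0, 4/15, 0, -8/315, …
Sum ⇒ L₀ = lclm(L_f,L_g) in ℚ(x)⟨Dx⟩.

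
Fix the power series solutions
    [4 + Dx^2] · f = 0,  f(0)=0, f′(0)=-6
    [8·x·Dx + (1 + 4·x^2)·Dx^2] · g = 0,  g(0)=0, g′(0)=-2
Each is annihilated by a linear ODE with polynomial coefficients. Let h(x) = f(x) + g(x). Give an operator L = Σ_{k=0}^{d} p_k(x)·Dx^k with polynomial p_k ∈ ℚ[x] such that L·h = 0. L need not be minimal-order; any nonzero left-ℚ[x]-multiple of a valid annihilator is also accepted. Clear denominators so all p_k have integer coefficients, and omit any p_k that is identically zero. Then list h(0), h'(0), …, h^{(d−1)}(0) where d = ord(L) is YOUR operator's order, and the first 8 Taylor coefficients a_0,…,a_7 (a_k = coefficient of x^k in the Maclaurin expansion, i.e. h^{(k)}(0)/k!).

L = (-352·x + 1792·x^3 + 512·x^5)·Dx + (-4 + 112·x^2 + 576·x^4 + 256·x^6)·Dx^2 + (-88·x + 448·x^3 + 128·x^5)·Dx^3 + (-1 + 28·x^2 + 144·x^4 + 64·x^6)·Dx^4  (order 4).
h: a_k = 0, -8, 0, 20/3, 0, -36/5, 0, 1928/105, …
ICs: h(0) = 0, h′(0) = -8, h′′(0) = 0, h′′′(0) = 40.

f: a_k = 0, -6, 0, 4, 0, -4/5, 0, 8/105, …
g: a_k = 0, -2, 0, 8/3, 0, -32/5, 0, 128/7, …
Sum ⇒ L₀ = lclm(L_f,L_g) in ℚ(x)⟨Dx⟩.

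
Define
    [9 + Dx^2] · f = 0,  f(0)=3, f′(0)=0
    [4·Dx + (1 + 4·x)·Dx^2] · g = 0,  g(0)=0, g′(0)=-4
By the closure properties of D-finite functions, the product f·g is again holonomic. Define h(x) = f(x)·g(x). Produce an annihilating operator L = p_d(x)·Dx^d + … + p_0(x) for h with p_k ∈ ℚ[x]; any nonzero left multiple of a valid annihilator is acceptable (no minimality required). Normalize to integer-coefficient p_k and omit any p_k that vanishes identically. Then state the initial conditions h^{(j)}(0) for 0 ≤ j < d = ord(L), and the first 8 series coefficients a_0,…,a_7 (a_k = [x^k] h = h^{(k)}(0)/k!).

L = (-2043 - 1296·x + 44064·x^2 + 186624·x^3 + 186624·x^4) + (72 + 5472·x + 31104·x^2 + 41472·x^3)·Dx + (-182 + 864·x + 12096·x^2 + 41472·x^3 + 41472·x^4)·Dx^2 + (8 + 608·x + 3456·x^2 + 4608·x^3)·Dx^3 + (5 + 112·x + 800·x^2 + 2304·x^3 + 2304·x^4)·Dx^4  (order 4).
h: a_k = 0, -12, 24, -10, 84, -3669/10, 1265, -624507/140, …
ICs: h(0) = 0, h′(0) = -12, h′′(0) = 48, h′′′(0) = -60.

f: a_k = 3, 0, -27/2, 0, 81/8, 0, -243/80, 0, …
g: a_k = 0, -4, 8, -64/3, 64, -1024/5, 2048/3, -16384/7, …
h₀=f·g: eliminate ⇒ L₀, order ≤ 2·2.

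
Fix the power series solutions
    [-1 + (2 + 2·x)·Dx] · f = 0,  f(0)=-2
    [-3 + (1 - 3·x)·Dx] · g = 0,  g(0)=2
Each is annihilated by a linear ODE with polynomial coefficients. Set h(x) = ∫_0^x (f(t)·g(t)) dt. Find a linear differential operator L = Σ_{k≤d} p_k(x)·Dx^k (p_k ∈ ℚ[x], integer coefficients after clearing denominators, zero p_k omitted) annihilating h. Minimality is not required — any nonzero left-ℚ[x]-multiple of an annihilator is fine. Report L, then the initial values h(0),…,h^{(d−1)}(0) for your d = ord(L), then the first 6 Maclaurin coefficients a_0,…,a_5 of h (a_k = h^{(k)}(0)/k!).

L = (7 + 3·x)·Dx + (-2 + 4·x + 6·x^2)·Dx^2  (order 2).
h: a_k = 0, -4, -7, -83/6, -499/16, -11971/160, …
ICs: h(0) = 0, h′(0) = -4.

f: a_k = -2, -1, 1/4, -1/8, 5/64, -7/128, …
g: a_k = 2, 6, 18, 54, 162, 486, …
Sym-product of L_f,L_g gives L₀ (≤ ord 1).
∫: right-multiply L₀ by Dx.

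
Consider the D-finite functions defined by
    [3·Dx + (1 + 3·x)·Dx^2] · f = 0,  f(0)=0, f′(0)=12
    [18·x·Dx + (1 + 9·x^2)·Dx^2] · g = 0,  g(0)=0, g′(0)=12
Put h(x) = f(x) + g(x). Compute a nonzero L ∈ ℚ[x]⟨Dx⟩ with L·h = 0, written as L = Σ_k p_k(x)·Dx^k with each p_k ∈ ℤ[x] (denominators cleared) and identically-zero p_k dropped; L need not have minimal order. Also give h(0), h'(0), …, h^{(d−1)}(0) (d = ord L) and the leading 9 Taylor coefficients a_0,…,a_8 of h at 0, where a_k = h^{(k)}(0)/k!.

f: a_k = 0, 12, -18, 36, -81, 972/5, -486, 8748/7, -6561/2, …
g: a_k = 0, 12, 0, -36, 0, 972/5, 0, -8748/7, 0, …
L₀ := lclm(L_f,L_g); ord L₀ ≤ 2+2.
L = (-18 - 162·x + 486·x^2 + 486·x^3)·Dx + (-12 - 36·x + 972·x^3 + 972·x^4)·Dx^2 + (-1 + 3·x + 18·x^2 + 54·x^3 + 243·x^4 + 243·x^5)·Dx^3  (order 3).
h: a_k = 0, 24, -18, 0, -81, 1944/5, -486, 0, -6561/2, …
ICs: h(0) = 0, h′(0) = 24, h′′(0) = -36.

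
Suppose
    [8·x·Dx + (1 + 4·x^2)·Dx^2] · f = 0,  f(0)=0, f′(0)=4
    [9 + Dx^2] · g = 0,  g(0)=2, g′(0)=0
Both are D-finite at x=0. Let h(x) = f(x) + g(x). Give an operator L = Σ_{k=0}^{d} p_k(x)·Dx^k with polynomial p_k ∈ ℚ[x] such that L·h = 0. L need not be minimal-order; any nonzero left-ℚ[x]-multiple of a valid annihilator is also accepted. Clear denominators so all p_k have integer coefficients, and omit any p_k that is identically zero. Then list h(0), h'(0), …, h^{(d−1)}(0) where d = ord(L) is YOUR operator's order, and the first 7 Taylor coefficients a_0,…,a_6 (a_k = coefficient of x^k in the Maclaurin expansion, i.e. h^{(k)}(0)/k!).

L = (-2808·x + 19008·x^3 + 10368·x^5)·Dx + (9 + 1548·x^2 + 7344·x^4 + 5184·x^6)·Dx^2 + (-312·x + 2112·x^3 + 1152·x^5)·Dx^3 + (1 + 172·x^2 + 816·x^4 + 576·x^6)·Dx^4  (order 4).
h: a_k = 2, 4, -9, -16/3, 27/4, 64/5, -81/40, …
ICs: h(0) = 2, h′(0) = 4, h′′(0) = -18, h′′′(0) = -32.

f: a_k = 0, 4, 0, -16/3, 0, 64/5, 0, …
g: a_k = 2, 0, -9, 0, 27/4, 0, -81/40, …
h₀=f+g: left-lcm gives L₀, ord ≤ 4.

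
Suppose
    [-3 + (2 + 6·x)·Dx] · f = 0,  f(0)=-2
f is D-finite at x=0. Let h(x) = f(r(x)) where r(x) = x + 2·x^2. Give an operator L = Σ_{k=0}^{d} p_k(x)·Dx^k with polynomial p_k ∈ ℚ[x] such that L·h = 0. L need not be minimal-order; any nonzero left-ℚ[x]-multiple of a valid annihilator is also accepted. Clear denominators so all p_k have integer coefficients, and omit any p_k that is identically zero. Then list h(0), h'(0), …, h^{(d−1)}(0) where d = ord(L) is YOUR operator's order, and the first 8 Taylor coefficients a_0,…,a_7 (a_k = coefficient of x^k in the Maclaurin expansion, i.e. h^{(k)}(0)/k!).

L = (-3 - 12·x) + (2 + 6·x + 12·x^2)·Dx  (order 1).
h: a_k = -2, -3, -15/4, 45/8, -315/64, -405/128, 11205/512, -41715/1024, …
ICs: h(0) = -2.

f: a_k = -2, -3, 9/4, -27/8, 405/64, -1701/128, 15309/512, -72171/1024, …
h₀=f(r): pull back L_f along r ⇒ L₀.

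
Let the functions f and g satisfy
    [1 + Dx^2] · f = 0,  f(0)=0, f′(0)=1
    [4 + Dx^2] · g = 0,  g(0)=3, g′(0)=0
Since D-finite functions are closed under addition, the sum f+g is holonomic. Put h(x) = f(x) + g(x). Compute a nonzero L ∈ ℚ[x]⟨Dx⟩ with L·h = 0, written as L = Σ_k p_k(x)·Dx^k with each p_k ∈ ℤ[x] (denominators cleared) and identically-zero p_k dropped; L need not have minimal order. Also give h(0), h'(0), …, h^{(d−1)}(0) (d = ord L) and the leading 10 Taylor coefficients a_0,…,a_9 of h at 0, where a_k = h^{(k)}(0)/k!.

f: a_k = 0, 1, 0, -1/6, 0, 1/120, 0, -1/5040, 0, 1/362880, …
g: a_k = 3, 0, -6, 0, 2, 0, -4/15, 0, 2/105, 0, …
h₀=f+g: left-lcm gives L₀, ord ≤ 4.
L = 4 + 5·Dx^2 + Dx^4  (order 4).
h: a_k = 3, 1, -6, -1/6, 2, 1/120, -4/15, -1/5040, 2/105, 1/362880, …
ICs: h(0) = 3, h′(0) = 1, h′′(0) = -12, h′′′(0) = -1.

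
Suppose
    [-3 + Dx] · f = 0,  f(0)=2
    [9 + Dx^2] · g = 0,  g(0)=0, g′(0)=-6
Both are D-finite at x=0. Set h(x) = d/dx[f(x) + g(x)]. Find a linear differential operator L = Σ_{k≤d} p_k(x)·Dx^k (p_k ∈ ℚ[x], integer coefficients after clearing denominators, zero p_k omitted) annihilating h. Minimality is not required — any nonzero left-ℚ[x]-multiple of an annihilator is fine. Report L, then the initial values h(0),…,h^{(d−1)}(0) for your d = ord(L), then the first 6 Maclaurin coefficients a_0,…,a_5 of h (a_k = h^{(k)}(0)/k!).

f: a_k = 2, 6, 9, 9, 27/4, 81/20, …
g: a_k = 0, -6, 0, 9, 0, -81/20, …
Weyl lclm of L_f,L_g ⇒ L₀ (ord ≤ 3).
Differentiate: ansatz ord ≤ ord L₀ ⇒ L.
L = 27 - 9·Dx + 3·Dx^2 - Dx^3  (order 3).
h: a_k = 0, 18, 54, 27, 0, 243/20, …
ICs: h(0) = 0, h′(0) = 18, h′′(0) = 108.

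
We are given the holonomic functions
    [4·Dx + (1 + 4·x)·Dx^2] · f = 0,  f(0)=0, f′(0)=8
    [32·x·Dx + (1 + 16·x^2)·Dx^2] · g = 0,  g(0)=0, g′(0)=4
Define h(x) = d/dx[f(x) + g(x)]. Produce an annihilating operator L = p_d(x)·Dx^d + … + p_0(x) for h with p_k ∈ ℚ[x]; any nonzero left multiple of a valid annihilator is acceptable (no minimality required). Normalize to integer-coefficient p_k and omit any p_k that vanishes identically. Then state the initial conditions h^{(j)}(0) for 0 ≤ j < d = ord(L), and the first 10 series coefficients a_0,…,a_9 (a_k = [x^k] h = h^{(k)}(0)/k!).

f: a_k = 0, 8, -16, 128/3, -128, 2048/5, -4096/3, 32768/7, -16384, 524288/9, …
g: a_k = 0, 4, 0, -64/3, 0, 1024/5, 0, -16384/7, 0, 262144/9, …
h₀=f+g: left-lcm gives L₀, ord ≤ 4.
h=h₀': d/dx-closure on L₀ ⇒ L.
L = (-32 - 384·x + 1536·x^2 + 2048·x^3) + (-16 - 64·x + 3072·x^3 + 4096·x^4)·Dx + (-1 + 4·x + 32·x^2 + 128·x^3 + 768·x^4 + 1024·x^5)·Dx^2  (order 2).
h: a_k = 12, -32, 64, -512, 3072, -8192, 16384, -131072, 786432, -2097152, …
ICs: h(0) = 12, h′(0) = -32.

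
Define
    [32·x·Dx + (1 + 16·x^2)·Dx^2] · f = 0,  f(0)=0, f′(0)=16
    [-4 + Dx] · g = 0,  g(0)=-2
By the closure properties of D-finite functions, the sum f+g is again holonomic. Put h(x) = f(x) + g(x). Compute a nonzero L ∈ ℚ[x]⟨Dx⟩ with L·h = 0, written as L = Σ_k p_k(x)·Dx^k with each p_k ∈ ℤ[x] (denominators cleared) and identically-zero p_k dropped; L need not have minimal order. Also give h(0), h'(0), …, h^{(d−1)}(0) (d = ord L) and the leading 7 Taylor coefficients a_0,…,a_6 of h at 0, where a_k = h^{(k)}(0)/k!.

L = (32 - 256·x - 512·x^2)·Dx + (-12 + 48·x + 64·x^2 - 256·x^3)·Dx^2 + (1 + 4·x + 16·x^2 + 64·x^3)·Dx^3  (order 3).
h: a_k = -2, 8, -16, -320/3, -64/3, 12032/15, -512/45, …
ICs: h(0) = -2, h′(0) = 8, h′′(0) = -32.

f: a_k = 0, 16, 0, -256/3, 0, 4096/5, 0, …
g: a_k = -2, -8, -16, -64/3, -64/3, -256/15, -512/45, …
f+g: L₀ = lclm(L_f,L_g), ord ≤ 2+1.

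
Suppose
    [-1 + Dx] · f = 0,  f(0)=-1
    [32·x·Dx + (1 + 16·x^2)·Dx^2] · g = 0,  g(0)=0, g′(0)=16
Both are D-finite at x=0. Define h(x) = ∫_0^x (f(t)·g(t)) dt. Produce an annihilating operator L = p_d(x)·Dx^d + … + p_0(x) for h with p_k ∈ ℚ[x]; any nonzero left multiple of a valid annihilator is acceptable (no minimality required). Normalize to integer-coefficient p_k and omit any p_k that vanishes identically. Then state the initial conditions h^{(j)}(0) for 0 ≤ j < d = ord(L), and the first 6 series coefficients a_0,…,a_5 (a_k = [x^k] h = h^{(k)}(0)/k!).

f: a_k = -1, -1, -1/2, -1/6, -1/24, -1/120, …
g: a_k = 0, 16, 0, -256/3, 0, 4096/5, …
Sym-product of L_f,L_g gives L₀ (≤ ord 2).
Integrate: L := L₀·Dx.
L = (1 - 32·x + 16·x^2)·Dx + (-2 + 32·x - 32·x^2)·Dx^2 + (1 + 16·x^2)·Dx^3  (order 3).
h: a_k = 0, 0, -8, -16/3, 58/3, 248/15, …
ICs: h(0) = 0, h′(0) = 0, h′′(0) = -16.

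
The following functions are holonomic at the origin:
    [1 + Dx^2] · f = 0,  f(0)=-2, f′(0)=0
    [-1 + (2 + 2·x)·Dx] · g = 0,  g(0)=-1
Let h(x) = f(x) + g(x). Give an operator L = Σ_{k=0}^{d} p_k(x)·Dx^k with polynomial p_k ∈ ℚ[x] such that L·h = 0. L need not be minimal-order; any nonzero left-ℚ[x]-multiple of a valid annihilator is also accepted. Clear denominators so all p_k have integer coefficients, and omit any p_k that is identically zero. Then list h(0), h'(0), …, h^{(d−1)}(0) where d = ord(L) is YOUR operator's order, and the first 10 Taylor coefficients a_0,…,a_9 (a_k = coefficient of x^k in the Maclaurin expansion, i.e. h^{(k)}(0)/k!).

L = (-7 - 8·x - 4·x^2) + (6 + 22·x + 24·x^2 + 8·x^3)·Dx + (-7 - 8·x - 4·x^2)·Dx^2 + (6 + 22·x + 24·x^2 + 8·x^3)·Dx^3  (order 3).
h: a_k = -3, -1/2, 9/8, -1/16, -17/384, -7/256, 1073/46080, -33/2048, 134623/10321920, -715/65536, …
ICs: h(0) = -3, h′(0) = -1/2, h′′(0) = 9/4.

f: a_k = -2, 0, 1, 0, -1/12, 0, 1/360, 0, -1/20160, 0, …
g: a_k = -1, -1/2, 1/8, -1/16, 5/128, -7/256, 21/1024, -33/2048, 429/32768, -715/65536, …
Sum ⇒ L₀ = lclm(L_f,L_g) in ℚ(x)⟨Dx⟩.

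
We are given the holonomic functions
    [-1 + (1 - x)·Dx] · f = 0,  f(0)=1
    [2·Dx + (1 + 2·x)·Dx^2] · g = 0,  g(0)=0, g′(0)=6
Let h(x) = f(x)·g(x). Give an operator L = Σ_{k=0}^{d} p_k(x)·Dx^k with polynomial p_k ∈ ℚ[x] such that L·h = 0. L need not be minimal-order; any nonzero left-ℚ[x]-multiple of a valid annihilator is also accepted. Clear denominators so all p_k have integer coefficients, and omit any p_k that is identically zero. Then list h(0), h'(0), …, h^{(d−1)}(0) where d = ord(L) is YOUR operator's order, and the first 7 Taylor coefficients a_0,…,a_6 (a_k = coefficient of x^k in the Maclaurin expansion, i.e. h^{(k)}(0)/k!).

f: a_k = 1, 1, 1, 1, 1, 1, 1, …
g: a_k = 0, 6, -6, 8, -12, 96/5, -32, …
Sym-product of L_f,L_g gives L₀ (≤ ord 2).
L = 2 + 6·x·Dx + (-1 - x + 2·x^2)·Dx^2  (order 2).
h: a_k = 0, 6, 0, 8, -4, 76/5, -84/5, …
ICs: h(0) = 0, h′(0) = 6.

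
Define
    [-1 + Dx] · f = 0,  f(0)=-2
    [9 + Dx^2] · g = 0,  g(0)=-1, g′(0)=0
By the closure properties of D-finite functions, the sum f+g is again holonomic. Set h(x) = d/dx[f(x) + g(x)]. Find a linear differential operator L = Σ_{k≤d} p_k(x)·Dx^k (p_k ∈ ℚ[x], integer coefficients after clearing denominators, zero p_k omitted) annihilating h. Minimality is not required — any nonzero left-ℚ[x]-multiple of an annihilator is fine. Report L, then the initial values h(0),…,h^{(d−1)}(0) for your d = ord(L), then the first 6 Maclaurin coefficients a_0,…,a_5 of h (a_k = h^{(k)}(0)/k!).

L = 9 - 9·Dx + Dx^2 - Dx^3  (order 3).
h: a_k = -2, 7, -1, -83/6, -1/12, 727/120, …
ICs: h(0) = -2, h′(0) = 7, h′′(0) = -2.

f: a_k = -2, -2, -1, -1/3, -1/12, -1/60, …
g: a_k = -1, 0, 9/2, 0, -27/8, 0, …
L₀ := lclm(L_f,L_g); ord L₀ ≤ 1+2.
Derive L from L₀ (diff closure).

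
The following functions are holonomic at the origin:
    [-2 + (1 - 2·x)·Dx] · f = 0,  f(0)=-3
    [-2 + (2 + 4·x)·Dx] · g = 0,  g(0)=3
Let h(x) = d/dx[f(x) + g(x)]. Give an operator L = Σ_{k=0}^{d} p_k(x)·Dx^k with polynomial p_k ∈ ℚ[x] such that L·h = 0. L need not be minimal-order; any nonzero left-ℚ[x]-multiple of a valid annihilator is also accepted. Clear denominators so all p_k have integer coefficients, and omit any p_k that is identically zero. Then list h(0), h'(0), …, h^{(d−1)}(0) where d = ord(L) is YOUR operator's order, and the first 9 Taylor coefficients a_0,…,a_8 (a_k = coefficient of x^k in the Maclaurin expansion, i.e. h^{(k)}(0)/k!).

L = (-36 - 24·x) + (-21 - 108·x - 84·x^2)·Dx + (5 + 6·x - 20·x^2 - 24·x^3)·Dx^2  (order 2).
h: a_k = -3, -27, -135/2, -399/2, -3735/8, -9405/8, -42315/16, -99591/16, -1750167/128, …
ICs: h(0) = -3, h′(0) = -27.

f: a_k = -3, -6, -12, -24, -48, -96, -192, -384, -768, …
g: a_k = 3, 3, -3/2, 3/2, -15/8, 21/8, -63/16, 99/16, -1287/128, …
Sum ⇒ L₀ = lclm(L_f,L_g) in ℚ(x)⟨Dx⟩.
Differentiate: ansatz ord ≤ ord L₀ ⇒ L.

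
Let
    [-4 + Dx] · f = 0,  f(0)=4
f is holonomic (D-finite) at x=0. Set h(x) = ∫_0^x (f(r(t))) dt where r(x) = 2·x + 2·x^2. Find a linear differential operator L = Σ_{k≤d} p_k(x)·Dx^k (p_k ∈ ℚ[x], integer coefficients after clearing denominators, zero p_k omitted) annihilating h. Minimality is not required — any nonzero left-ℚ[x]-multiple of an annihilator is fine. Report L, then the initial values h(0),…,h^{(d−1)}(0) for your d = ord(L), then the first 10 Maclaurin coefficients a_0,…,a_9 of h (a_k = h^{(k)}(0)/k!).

f: a_k = 4, 16, 32, 128/3, 128/3, 512/15, 1024/45, 4096/315, 2048/315, 8192/2835, …
Change of var in L_f (x↦r) gives L₀.
h=∫h₀ ⇒ L = L₀·Dx.
L = (-8 - 16·x)·Dx + Dx^2  (order 2).
h: a_k = 0, 4, 16, 160/3, 448/3, 5504/15, 36352/45, 510976/315, 189440/63, 14731264/2835, …
ICs: h(0) = 0, h′(0) = 4.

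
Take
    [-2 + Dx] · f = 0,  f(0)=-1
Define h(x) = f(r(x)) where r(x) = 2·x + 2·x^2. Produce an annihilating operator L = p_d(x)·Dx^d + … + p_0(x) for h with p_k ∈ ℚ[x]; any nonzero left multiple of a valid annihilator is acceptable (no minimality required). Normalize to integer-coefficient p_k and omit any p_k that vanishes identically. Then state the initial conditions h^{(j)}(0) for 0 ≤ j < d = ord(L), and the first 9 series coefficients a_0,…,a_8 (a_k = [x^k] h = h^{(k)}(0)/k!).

L = (-4 - 8·x) + Dx  (order 1).
h: a_k = -1, -4, -12, -80/3, -152/3, -416/5, -5536/45, -52096/315, -1440/7, …
ICs: h(0) = -1.

f: a_k = -1, -2, -2, -4/3, -2/3, -4/15, -4/45, -8/315, -2/315, …
Substitute x→r, Dx→(1/r')Dx; clear ⇒ L₀.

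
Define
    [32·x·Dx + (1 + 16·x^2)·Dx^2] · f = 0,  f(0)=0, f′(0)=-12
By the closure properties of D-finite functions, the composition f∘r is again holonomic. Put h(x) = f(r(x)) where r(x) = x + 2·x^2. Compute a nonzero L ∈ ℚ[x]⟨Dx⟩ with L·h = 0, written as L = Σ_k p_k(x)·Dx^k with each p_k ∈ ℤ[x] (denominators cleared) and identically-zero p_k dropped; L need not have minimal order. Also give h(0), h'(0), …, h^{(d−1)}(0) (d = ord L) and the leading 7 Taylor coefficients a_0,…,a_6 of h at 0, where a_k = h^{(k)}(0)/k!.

f: a_k = 0, -12, 0, 64, 0, -3072/5, 0, …
L₀ from L_f via x↦r, Dx↦r'^{-1}Dx.
L = (-4 + 32·x + 256·x^2 + 768·x^3 + 768·x^4)·Dx + (1 + 4·x + 16·x^2 + 128·x^3 + 320·x^4 + 256·x^5)·Dx^2  (order 2).
h: a_k = 0, -12, -24, 64, 384, 768/5, -5632, …
ICs: h(0) = 0, h′(0) = -12.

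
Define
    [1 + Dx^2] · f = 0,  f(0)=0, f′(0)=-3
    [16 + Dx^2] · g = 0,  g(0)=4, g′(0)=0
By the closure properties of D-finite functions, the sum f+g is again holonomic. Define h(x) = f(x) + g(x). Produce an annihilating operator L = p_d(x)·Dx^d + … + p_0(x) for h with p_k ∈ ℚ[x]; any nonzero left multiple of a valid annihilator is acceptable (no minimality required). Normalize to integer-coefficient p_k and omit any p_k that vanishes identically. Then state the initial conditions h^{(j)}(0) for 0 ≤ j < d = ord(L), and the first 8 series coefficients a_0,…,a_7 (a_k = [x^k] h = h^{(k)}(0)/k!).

L = 16 + 17·Dx^2 + Dx^4  (order 4).
h: a_k = 4, -3, -32, 1/2, 128/3, -1/40, -1024/45, 1/1680, …
ICs: h(0) = 4, h′(0) = -3, h′′(0) = -64, h′′′(0) = 3.

f: a_k = 0, -3, 0, 1/2, 0, -1/40, 0, 1/1680, …
g: a_k = 4, 0, -32, 0, 128/3, 0, -1024/45, 0, …
L₀ := lclm(L_f,L_g); ord L₀ ≤ 2+2.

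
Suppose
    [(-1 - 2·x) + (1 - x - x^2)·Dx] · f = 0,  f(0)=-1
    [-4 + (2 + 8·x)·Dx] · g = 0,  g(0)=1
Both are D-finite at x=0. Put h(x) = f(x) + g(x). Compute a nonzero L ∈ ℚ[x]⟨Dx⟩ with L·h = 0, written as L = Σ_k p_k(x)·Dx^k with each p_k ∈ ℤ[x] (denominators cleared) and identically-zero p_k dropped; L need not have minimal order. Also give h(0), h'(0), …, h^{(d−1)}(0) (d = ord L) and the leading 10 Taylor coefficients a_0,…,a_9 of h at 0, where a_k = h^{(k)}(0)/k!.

L = (-12 - 48·x - 48·x^2 - 40·x^3) + (8 + 30·x + 114·x^2 + 152·x^3 + 100·x^4)·Dx + (1 - 5·x - 39·x^2 + 6·x^3 + 82·x^4 + 40·x^5)·Dx^2  (order 2).
h: a_k = 0, 1, -4, 1, -15, 20, -97, 243, -892, 2805, …
ICs: h(0) = 0, h′(0) = 1.

f: a_k = -1, -1, -2, -3, -5, -8, -13, -21, -34, -55, …
g: a_k = 1, 2, -2, 4, -10, 28, -84, 264, -858, 2860, …
Weyl lclm of L_f,L_g ⇒ L₀ (ord ≤ 2).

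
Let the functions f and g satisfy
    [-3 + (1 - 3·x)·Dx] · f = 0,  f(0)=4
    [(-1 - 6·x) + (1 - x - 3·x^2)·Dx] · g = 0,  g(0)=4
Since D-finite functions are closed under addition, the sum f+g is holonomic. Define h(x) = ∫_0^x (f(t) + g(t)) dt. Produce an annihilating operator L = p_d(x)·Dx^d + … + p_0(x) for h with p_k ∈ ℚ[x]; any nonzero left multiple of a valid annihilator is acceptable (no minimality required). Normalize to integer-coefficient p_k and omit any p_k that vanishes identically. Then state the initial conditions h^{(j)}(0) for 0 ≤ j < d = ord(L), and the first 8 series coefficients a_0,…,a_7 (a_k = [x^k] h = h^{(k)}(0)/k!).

f: a_k = 4, 12, 36, 108, 324, 972, 2916, 8748, …
g: a_k = 4, 4, 16, 28, 76, 160, 388, 868, …
h₀=f+g: left-lcm gives L₀, ord ≤ 2.
∫: right-multiply L₀ by Dx.
L = (6 - 108·x + 162·x^2 - 162·x^3)·Dx + (10 - 6·x - 108·x^2 + 270·x^3 - 324·x^4)·Dx^2 + (-2 + 14·x - 33·x^2 + 18·x^3 + 54·x^4 - 81·x^5)·Dx^3  (order 3).
h: a_k = 0, 8, 8, 52/3, 34, 80, 566/3, 472, …
ICs: h(0) = 0, h′(0) = 8, h′′(0) = 16.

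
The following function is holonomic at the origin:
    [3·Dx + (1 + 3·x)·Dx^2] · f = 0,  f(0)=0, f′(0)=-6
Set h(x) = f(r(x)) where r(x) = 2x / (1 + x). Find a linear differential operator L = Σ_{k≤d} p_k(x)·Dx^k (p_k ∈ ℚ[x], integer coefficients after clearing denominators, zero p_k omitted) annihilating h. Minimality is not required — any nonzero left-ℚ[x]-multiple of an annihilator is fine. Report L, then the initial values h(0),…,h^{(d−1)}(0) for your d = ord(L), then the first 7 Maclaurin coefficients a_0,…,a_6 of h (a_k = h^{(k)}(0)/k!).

f: a_k = 0, -6, 9, -18, 81/2, -486/5, 243, …
L₀ from L_f via x↦r, Dx↦r'^{-1}Dx.
L = (8 + 14·x)·Dx + (1 + 8·x + 7·x^2)·Dx^2  (order 2).
h: a_k = 0, -12, 48, -228, 1200, -33612/5, 39216, …
ICs: h(0) = 0, h′(0) = -12.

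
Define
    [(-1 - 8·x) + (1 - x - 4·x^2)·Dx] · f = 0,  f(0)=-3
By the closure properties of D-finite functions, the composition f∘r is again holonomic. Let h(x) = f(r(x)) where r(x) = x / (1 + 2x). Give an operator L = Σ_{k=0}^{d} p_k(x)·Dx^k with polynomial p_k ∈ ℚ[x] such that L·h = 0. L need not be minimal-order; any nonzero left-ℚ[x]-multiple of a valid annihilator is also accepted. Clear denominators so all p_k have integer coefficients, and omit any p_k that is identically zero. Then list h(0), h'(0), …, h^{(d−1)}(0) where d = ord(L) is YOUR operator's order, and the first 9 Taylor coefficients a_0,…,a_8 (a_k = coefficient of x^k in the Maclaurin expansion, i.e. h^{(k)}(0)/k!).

L = (1 + 10·x) + (-1 - 5·x - 4·x^2 + 4·x^3)·Dx  (order 1).
h: a_k = -3, -3, -9, 21, -81, 285, -1017, 3621, -12897, …
ICs: h(0) = -3.

f: a_k = -3, -3, -15, -27, -87, -195, -543, -1323, -3495, …
Substitute x→r, Dx→(1/r')Dx; clear ⇒ L₀.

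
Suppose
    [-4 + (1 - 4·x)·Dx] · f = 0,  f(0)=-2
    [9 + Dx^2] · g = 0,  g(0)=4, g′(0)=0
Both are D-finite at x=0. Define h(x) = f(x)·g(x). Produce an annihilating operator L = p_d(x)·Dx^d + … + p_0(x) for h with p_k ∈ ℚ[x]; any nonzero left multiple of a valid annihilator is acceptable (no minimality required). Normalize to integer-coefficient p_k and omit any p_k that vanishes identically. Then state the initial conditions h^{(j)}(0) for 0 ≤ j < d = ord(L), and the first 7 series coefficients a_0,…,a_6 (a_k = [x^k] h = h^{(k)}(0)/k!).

f: a_k = -2, -8, -32, -128, -512, -2048, -8192, …
g: a_k = 4, 0, -18, 0, 27/2, 0, -81/20, …
Sym-product of L_f,L_g gives L₀ (≤ ord 2).
L = (-9 + 36·x) + 8·Dx + (-1 + 4·x)·Dx^2  (order 2).
h: a_k = -8, -32, -92, -368, -1499, -5996, -239759/10, …
ICs: h(0) = -8, h′(0) = -32.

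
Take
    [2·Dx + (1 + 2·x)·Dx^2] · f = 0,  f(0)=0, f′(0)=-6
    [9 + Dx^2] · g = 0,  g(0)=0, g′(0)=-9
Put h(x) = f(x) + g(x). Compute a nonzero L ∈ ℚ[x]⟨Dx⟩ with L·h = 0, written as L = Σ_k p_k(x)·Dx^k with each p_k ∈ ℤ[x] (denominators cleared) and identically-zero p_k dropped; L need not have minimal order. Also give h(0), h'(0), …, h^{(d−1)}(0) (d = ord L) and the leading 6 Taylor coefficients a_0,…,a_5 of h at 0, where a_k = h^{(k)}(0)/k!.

L = (594 + 648·x + 648·x^2)·Dx + (153 + 630·x + 972·x^2 + 648·x^3)·Dx^2 + (66 + 72·x + 72·x^2)·Dx^3 + (17 + 70·x + 108·x^2 + 72·x^3)·Dx^4  (order 4).
h: a_k = 0, -15, 6, 11/2, 12, -1011/40, …
ICs: h(0) = 0, h′(0) = -15, h′′(0) = 12, h′′′(0) = 33.

f: a_k = 0, -6, 6, -8, 12, -96/5, …
g: a_k = 0, -9, 0, 27/2, 0, -243/40, …
Weyl lclm of L_f,L_g ⇒ L₀ (ord ≤ 4).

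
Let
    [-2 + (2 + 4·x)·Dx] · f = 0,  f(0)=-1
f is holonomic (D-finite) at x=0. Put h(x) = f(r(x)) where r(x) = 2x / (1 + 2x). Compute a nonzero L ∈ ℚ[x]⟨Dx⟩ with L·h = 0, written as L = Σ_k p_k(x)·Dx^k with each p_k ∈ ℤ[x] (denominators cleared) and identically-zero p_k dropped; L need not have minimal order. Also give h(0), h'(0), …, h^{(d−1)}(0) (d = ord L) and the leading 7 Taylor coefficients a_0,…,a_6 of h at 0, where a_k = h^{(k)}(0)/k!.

L = -2 + (1 + 8·x + 12·x^2)·Dx  (order 1).
h: a_k = -1, -2, 6, -20, 74, -300, 1308, …
ICs: h(0) = -1.

f: a_k = -1, -1, 1/2, -1/2, 5/8, -7/8, 21/16, …
Change of var in L_f (x↦r) gives L₀.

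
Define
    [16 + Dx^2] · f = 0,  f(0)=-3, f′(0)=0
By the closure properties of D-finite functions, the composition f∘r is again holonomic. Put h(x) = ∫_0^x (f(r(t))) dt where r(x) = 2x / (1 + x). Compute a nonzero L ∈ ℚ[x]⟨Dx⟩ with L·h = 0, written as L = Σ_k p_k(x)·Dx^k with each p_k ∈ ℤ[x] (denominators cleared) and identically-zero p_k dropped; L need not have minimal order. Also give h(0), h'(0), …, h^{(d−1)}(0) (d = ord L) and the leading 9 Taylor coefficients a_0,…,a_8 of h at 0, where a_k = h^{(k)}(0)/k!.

L = 64·Dx + (2 + 6·x + 6·x^2 + 2·x^3)·Dx^2 + (1 + 4·x + 6·x^2 + 4·x^3 + x^4)·Dx^3  (order 3).
h: a_k = 0, -3, 0, 32, -48, -224/5, 832/3, -53216/105, 1944/5, …
ICs: h(0) = 0, h′(0) = -3, h′′(0) = 0.

f: a_k = -3, 0, 24, 0, -32, 0, 256/15, 0, -512/105, …
Change of var in L_f (x↦r) gives L₀.
h=∫h₀ ⇒ L = L₀·Dx.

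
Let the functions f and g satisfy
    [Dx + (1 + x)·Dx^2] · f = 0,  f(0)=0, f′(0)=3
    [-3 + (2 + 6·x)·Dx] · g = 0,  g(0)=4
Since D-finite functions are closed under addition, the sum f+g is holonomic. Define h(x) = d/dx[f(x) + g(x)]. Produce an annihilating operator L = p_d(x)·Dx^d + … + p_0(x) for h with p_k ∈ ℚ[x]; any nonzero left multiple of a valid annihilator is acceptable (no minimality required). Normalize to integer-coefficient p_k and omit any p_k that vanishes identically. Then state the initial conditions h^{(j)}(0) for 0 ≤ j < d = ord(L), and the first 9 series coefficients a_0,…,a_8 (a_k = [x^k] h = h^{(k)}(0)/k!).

L = (-15 + 9·x) + (-19 - 6·x + 45·x^2)·Dx + (-2 - 2·x + 18·x^2 + 18·x^3)·Dx^2  (order 2).
h: a_k = 9, -12, 93/4, -429/8, 8697/64, -46311/128, 506733/512, -2817741/1024, 126709257/16384, …
ICs: h(0) = 9, h′(0) = -12.

f: a_k = 0, 3, -3/2, 1, -3/4, 3/5, -1/2, 3/7, -3/8, …
g: a_k = 4, 6, -9/2, 27/4, -405/32, 1701/64, -15309/256, 72171/512, -2814669/8192, …
f+g: L₀ = lclm(L_f,L_g), ord ≤ 2+1.
Differentiate: ansatz ord ≤ ord L₀ ⇒ L.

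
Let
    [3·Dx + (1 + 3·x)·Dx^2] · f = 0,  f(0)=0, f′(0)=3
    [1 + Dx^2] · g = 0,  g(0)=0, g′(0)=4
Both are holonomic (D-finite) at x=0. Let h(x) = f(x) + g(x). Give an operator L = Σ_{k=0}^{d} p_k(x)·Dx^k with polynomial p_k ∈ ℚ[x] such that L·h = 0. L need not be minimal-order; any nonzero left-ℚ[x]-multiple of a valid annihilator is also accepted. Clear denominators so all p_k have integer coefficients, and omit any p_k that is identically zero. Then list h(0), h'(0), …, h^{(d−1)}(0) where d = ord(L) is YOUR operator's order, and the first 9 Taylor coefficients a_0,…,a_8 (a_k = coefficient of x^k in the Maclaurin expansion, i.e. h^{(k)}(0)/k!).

f: a_k = 0, 3, -9/2, 9, -81/4, 243/5, -243/2, 2187/7, -6561/8, …
g: a_k = 0, 4, 0, -2/3, 0, 1/30, 0, -1/1260, 0, …
Weyl lclm of L_f,L_g ⇒ L₀ (ord ≤ 4).
L = (165 + 18·x + 27·x^2)·Dx + (19 + 63·x + 27·x^2 + 27·x^3)·Dx^2 + (165 + 18·x + 27·x^2)·Dx^3 + (19 + 63·x + 27·x^2 + 27·x^3)·Dx^4  (order 4).
h: a_k = 0, 7, -9/2, 25/3, -81/4, 1459/30, -243/2, 56237/180, -6561/8, …
ICs: h(0) = 0, h′(0) = 7, h′′(0) = -9, h′′′(0) = 50.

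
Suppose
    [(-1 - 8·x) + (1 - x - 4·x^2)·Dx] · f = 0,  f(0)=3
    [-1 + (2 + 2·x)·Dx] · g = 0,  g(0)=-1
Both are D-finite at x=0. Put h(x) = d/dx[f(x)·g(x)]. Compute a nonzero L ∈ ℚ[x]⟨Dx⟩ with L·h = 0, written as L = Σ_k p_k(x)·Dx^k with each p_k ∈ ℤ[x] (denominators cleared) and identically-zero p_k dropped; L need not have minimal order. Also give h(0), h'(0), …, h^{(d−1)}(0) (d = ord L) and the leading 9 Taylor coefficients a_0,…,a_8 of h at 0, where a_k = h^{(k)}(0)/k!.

f: a_k = 3, 3, 15, 27, 87, 195, 543, 1323, 3495, …
g: a_k = -1, -1/2, 1/8, -1/16, 5/128, -7/256, 21/1024, -33/2048, 429/32768, …
h₀=f·g: eliminate ⇒ L₀, order ≤ 1·1.
h₀' ⇒ L via d/dx closure of L₀.
L = (43 + 210·x + 603·x^2 + 680·x^3 + 240·x^4) + (-6 - 34·x + 6·x^2 + 194·x^3 + 256·x^4 + 96·x^5)·Dx  (order 1).
h: a_k = -9/2, -129/4, -1647/16, -12633/32, -302115/256, -1937655/512, -22577835/2048, -134278473/4096, -6132698379/65536, …
ICs: h(0) = -9/2.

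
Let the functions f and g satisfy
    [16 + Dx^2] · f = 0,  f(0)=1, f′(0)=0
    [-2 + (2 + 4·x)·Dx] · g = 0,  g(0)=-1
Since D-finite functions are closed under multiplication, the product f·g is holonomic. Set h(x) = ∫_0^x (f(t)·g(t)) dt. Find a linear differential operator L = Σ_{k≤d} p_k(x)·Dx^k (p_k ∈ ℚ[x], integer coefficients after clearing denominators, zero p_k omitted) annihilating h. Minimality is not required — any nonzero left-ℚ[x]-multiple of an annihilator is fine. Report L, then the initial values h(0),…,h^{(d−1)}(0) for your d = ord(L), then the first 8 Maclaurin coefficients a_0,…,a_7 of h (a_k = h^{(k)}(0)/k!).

L = (19 + 64·x + 64·x^2)·Dx + (-2 - 4·x)·Dx^2 + (1 + 4·x + 4·x^2)·Dx^3  (order 3).
h: a_k = 0, -1, -1/2, 17/6, 15/8, -337/120, -181/144, 5281/5040, …
ICs: h(0) = 0, h′(0) = -1, h′′(0) = -1.

f: a_k = 1, 0, -8, 0, 32/3, 0, -256/45, 0, …
g: a_k = -1, -1, 1/2, -1/2, 5/8, -7/8, 21/16, -33/16, …
Product ⇒ symmetric product L₀, ord ≤ 2.
h=∫₀ˣh₀: take L = L₀·Dx.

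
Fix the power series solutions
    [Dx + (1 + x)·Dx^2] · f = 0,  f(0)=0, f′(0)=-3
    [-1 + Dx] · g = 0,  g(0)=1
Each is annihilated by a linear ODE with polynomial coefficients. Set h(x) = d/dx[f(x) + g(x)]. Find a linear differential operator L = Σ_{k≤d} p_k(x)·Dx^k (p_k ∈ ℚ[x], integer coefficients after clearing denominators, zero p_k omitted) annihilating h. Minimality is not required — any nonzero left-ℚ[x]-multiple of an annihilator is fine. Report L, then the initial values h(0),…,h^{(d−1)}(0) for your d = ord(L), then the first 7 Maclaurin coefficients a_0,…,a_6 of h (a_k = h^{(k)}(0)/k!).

L = (-3 - x) + (1 - 2·x - x^2)·Dx + (2 + 3·x + x^2)·Dx^2  (order 2).
h: a_k = -2, 4, -5/2, 19/6, -71/24, 361/120, -2159/720, …
ICs: h(0) = -2, h′(0) = 4.

f: a_k = 0, -3, 3/2, -1, 3/4, -3/5, 1/2, …
g: a_k = 1, 1, 1/2, 1/6, 1/24, 1/120, 1/720, …
Sum ⇒ L₀ = lclm(L_f,L_g) in ℚ(x)⟨Dx⟩.
Differentiate: ansatz ord ≤ ord L₀ ⇒ L.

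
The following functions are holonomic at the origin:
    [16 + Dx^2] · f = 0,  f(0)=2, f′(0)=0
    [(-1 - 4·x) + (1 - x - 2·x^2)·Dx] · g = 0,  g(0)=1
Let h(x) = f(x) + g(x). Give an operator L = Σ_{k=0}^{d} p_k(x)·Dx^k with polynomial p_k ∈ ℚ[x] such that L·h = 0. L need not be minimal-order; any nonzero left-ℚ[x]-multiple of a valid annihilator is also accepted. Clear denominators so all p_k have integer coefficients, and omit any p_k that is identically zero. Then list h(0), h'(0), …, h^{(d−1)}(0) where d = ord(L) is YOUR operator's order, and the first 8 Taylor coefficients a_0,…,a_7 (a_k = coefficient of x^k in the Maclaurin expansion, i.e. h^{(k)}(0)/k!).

f: a_k = 2, 0, -16, 0, 64/3, 0, -512/45, 0, …
g: a_k = 1, 1, 3, 5, 11, 21, 43, 85, …
L₀ := lclm(L_f,L_g); ord L₀ ≤ 2+1.
L = (-368 - 1408·x + 256·x^2 - 512·x^3 - 2560·x^4 - 2048·x^5) + (176 - 336·x - 384·x^2 + 1024·x^3 + 384·x^4 - 1536·x^5 - 1024·x^6)·Dx + (-23 - 88·x + 16·x^2 - 32·x^3 - 160·x^4 - 128·x^5)·Dx^2 + (11 - 21·x - 24·x^2 + 64·x^3 + 24·x^4 - 96·x^5 - 64·x^6)·Dx^3  (order 3).
h: a_k = 3, 1, -13, 5, 97/3, 21, 1423/45, 85, …
ICs: h(0) = 3, h′(0) = 1, h′′(0) = -26.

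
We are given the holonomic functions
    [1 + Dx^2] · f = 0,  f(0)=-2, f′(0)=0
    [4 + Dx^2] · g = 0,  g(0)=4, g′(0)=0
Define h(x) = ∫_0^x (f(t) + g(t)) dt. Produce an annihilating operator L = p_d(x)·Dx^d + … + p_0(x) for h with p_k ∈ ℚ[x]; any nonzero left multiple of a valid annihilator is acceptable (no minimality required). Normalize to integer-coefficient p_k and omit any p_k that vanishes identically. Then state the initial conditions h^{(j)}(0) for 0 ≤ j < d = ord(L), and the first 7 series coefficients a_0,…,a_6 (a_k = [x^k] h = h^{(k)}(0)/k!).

f: a_k = -2, 0, 1, 0, -1/12, 0, 1/360, …
g: a_k = 4, 0, -8, 0, 8/3, 0, -16/45, …
Sum ⇒ L₀ = lclm(L_f,L_g) in ℚ(x)⟨Dx⟩.
h=∫₀ˣh₀: take L = L₀·Dx.
L = 4·Dx + 5·Dx^3 + Dx^5  (order 5).
h: a_k = 0, 2, 0, -7/3, 0, 31/60, 0, …
ICs: h(0) = 0, h′(0) = 2, h′′(0) = 0, h′′′(0) = -14, h′′′′(0) = 0.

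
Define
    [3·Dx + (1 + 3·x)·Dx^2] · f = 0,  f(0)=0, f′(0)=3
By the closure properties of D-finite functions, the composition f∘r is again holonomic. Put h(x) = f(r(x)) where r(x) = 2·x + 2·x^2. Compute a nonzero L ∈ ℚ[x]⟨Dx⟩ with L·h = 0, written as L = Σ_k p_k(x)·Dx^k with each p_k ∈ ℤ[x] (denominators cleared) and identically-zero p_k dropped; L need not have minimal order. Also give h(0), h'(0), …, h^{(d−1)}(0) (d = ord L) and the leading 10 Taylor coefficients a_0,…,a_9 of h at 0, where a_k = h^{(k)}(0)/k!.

f: a_k = 0, 3, -9/2, 9, -81/4, 243/5, -243/2, 2187/7, -6561/8, 2187, …
f∘r: x↦r, Dx↦Dx/r' in L_f ⇒ L₀.
L = (4 + 12·x + 12·x^2)·Dx + (1 + 8·x + 18·x^2 + 12·x^3)·Dx^2  (order 2).
h: a_k = 0, 6, -12, 36, -126, 2376/5, -1872, 53136/7, -31428, 132192, …
ICs: h(0) = 0, h′(0) = 6.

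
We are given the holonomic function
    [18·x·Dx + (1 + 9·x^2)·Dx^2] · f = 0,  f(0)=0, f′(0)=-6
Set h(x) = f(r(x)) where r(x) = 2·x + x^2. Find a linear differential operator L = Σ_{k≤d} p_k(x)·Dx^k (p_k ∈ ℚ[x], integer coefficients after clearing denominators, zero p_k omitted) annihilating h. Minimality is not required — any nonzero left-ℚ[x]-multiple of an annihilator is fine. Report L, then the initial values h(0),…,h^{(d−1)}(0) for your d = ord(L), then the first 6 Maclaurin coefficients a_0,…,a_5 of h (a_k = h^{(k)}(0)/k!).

L = (-1 + 72·x + 144·x^2 + 108·x^3 + 27·x^4)·Dx + (1 + x + 36·x^2 + 72·x^3 + 45·x^4 + 9·x^5)·Dx^2  (order 2).
h: a_k = 0, -12, -6, 144, 216, -15012/5, …
ICs: h(0) = 0, h′(0) = -12.

f: a_k = 0, -6, 0, 18, 0, -486/5, …
f∘r: x↦r, Dx↦Dx/r' in L_f ⇒ L₀.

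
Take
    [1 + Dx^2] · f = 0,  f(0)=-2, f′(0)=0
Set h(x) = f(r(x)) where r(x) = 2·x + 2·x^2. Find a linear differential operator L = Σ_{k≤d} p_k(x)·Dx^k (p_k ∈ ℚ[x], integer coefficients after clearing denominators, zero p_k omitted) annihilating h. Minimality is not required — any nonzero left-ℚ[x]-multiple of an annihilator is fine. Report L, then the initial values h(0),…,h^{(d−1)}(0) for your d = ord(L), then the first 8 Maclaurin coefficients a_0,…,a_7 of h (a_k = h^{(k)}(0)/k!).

f: a_k = -2, 0, 1, 0, -1/12, 0, 1/360, 0, …
Substitute x→r, Dx→(1/r')Dx; clear ⇒ L₀.
L = (4 + 24·x + 48·x^2 + 32·x^3) - 2·Dx + (1 + 2·x)·Dx^2  (order 2).
h: a_k = -2, 0, 4, 8, 8/3, -16/3, -352/45, -64/15, …
ICs: h(0) = -2, h′(0) = 0.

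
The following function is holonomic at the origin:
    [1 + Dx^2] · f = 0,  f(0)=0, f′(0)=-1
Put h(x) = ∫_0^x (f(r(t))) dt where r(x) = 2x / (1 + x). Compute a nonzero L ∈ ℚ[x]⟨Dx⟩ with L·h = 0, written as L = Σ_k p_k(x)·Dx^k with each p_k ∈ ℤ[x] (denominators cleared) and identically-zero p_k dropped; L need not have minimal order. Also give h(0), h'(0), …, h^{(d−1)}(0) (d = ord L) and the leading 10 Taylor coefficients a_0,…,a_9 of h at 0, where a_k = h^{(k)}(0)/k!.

f: a_k = 0, -1, 0, 1/6, 0, -1/120, 0, 1/5040, 0, -1/362880, …
Change of var in L_f (x↦r) gives L₀.
h=∫h₀ ⇒ L = L₀·Dx.
L = 4·Dx + (2 + 6·x + 6·x^2 + 2·x^3)·Dx^2 + (1 + 4·x + 6·x^2 + 4·x^3 + x^4)·Dx^3  (order 3).
h: a_k = 0, 0, -1, 2/3, -1/6, -2/5, 43/45, -10/7, 2209/1260, -758/405, …
ICs: h(0) = 0, h′(0) = 0, h′′(0) = -2.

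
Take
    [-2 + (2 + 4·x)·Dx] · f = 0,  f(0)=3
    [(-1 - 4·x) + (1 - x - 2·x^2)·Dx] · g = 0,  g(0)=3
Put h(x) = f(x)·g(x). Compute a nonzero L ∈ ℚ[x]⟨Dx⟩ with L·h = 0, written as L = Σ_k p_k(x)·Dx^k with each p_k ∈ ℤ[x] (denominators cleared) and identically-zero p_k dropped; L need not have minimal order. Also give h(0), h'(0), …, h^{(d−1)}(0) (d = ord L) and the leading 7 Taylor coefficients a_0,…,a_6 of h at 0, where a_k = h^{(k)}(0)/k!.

L = (2 + 5·x + 6·x^2) + (-1 - x + 4·x^2 + 4·x^3)·Dx  (order 1).
h: a_k = 9, 18, 63/2, 72, 1035/8, 1125/4, 8451/16, …
ICs: h(0) = 9.

f: a_k = 3, 3, -3/2, 3/2, -15/8, 21/8, -63/16, …
g: a_k = 3, 3, 9, 15, 33, 63, 129, …
h₀=f·g: eliminate ⇒ L₀, order ≤ 1·1.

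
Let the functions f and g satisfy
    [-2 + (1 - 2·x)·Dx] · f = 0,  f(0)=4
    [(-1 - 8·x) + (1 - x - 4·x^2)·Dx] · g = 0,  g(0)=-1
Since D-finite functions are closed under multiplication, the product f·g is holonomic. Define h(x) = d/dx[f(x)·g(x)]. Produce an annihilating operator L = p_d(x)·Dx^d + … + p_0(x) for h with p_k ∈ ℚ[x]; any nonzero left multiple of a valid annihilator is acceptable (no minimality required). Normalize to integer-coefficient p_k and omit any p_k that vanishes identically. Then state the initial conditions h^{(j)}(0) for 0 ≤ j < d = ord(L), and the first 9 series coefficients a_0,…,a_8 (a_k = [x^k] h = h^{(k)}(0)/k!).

L = (22 - 12·x - 120·x^2 - 256·x^3 + 768·x^4) + (-3 + 5·x + 42·x^2 - 88·x^3 - 80·x^4 + 192·x^5)·Dx  (order 1).
h: a_k = -12, -88, -372, -1456, -4940, -16200, -50148, -151904, -447228, …
ICs: h(0) = -12.

f: a_k = 4, 8, 16, 32, 64, 128, 256, 512, 1024, …
g: a_k = -1, -1, -5, -9, -29, -65, -181, -441, -1165, …
h₀=f·g: eliminate ⇒ L₀, order ≤ 1·1.
Differentiate: ansatz ord ≤ ord L₀ ⇒ L.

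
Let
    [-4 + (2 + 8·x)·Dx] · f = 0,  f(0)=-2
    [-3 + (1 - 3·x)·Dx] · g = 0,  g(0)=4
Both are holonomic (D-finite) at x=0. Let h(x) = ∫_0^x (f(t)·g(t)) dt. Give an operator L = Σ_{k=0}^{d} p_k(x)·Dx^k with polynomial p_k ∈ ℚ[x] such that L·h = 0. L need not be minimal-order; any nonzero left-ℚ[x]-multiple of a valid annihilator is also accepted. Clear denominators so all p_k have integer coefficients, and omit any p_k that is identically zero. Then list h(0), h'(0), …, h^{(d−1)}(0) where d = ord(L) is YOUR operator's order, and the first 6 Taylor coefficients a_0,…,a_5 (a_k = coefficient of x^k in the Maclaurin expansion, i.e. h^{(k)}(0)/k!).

f: a_k = -2, -4, 4, -8, 20, -56, …
g: a_k = 4, 12, 36, 108, 324, 972, …
h₀=f·g: eliminate ⇒ L₀, order ≤ 1·1.
Integrate: L := L₀·Dx.
L = (5 + 6·x)·Dx + (-1 - x + 12·x^2)·Dx^2  (order 2).
h: a_k = 0, -8, -20, -104/3, -86, -952/5, …
ICs: h(0) = 0, h′(0) = -8.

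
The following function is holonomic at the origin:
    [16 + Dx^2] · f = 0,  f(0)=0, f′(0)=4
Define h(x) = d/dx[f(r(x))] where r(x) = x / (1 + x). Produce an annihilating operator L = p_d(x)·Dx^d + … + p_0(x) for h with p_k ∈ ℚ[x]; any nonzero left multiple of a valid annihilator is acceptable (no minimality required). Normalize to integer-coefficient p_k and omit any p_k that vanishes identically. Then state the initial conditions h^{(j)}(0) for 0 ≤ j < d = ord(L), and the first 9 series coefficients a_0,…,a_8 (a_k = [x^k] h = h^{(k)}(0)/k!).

L = (22 + 12·x + 6·x^2) + (6 + 18·x + 18·x^2 + 6·x^3)·Dx + (1 + 4·x + 6·x^2 + 4·x^3 + x^4)·Dx^2  (order 2).
h: a_k = 4, -8, -20, 112, -772/3, 360, -9844/45, -20128/45, 120412/63, …
ICs: h(0) = 4, h′(0) = -8.

f: a_k = 0, 4, 0, -32/3, 0, 128/15, 0, -1024/315, 0, …
h₀=f(r): pull back L_f along r ⇒ L₀.
Differentiate: ansatz ord ≤ ord L₀ ⇒ L.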